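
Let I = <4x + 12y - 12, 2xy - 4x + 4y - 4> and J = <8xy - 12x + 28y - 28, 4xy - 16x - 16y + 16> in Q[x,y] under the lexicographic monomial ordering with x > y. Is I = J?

For a fixed monomial order, each ideal has a unique reduced Gröbner basis; comparing bases decides equality.
Buchberger on the first generating set:
f_1 = 4x + 12y - 12, LT = x.
f_2 = 2xy - 4x + 4y - 4, LT = xy.

S(f_1,f_2): lcm = xy. S = 2x + 3y^2 - 5y + 2.
  leading term x: subtract (1/2)·f_1 from 2x + 3y^2 - 5y + 2 → 3y^2 - 11y + 8
  leading term y^2: no divisor's leading term divides it; move 3y^2 to the remainder.
  leading term y: no divisor's leading term divides it; move -11y to the remainder.
  leading term 1: no divisor's leading term divides it; move 8 to the remainder.
  remainder 3y^2 - 11y + 8 ≠ 0; add g_3 = 3y^2 - 11y + 8 to the basis.

The other S-polynomials (S(f_1,g_3), S(f_2,g_3)) all reduce to 0 modulo the current basis, so we have a Gröbner basis.
Inter-reduce: drop elements whose leading term is divisible by another's, tail-reduce, and make monic.
Reduced Gröbner basis: {x + 3y - 3, y^2 - 11/3y + 8/3}.

Buchberger on the second generating set:
h_1 = 8xy - 12x + 28y - 28, LT = xy.
h_2 = 4xy - 16x - 16y + 16, LT = xy.

S(h_1,h_2): lcm = xy. S = 5/2x + 15/2y - 15/2.
  leading term x: no divisor's leading term divides it; move 5/2x to the remainder.
  leading term y: no divisor's leading term divides it; move 15/2y to the remainder.
  leading term 1: no divisor's leading term divides it; move -15/2 to the remainder.
  remainder 5/2x + 15/2y - 15/2 ≠ 0; add k_3 = 5/2x + 15/2y - 15/2 to the basis.

S(h_1,k_3): lcm = xy. S = -3/2x - 3y^2 + 13/2y - 7/2.
  leading term x: subtract (-3/5)·k_3 from -3/2x - 3y^2 + 13/2y - 7/2 → -3y^2 + 11y - 8
  leading term y^2: no divisor's leading term divides it; move -3y^2 to the remainder.
  leading term y: no divisor's leading term divides it; move 11y to the remainder.
  leading term 1: no divisor's leading term divides it; move -8 to the remainder.
  remainder -3y^2 + 11y - 8 ≠ 0; add k_4 = -3y^2 + 11y - 8 to the basis.

The other S-polynomials (S(h_2,k_3), S(h_1,k_4), S(h_2,k_4), S(k_3,k_4)) all reduce to 0 modulo the current basis, so we have a Gröbner basis.
Inter-reduce: drop elements whose leading term is divisible by another's, tail-reduce, and make monic.
Reduced Gröbner basis: {x + 3y - 3, y^2 - 11/3y + 8/3}.

These coincide, so the ideals are equal.
The same test decides containment: I ⊆ J iff every generator of I reduces to 0 modulo a Gröbner basis of J.

Yes, the ideals are equal.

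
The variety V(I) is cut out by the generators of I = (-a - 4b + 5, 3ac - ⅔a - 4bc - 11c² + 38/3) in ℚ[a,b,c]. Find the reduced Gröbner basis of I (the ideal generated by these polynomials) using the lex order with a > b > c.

G = {a + 4b - 5, bc - ⅙b + 11/16c² - 15/16c - 7/12}

The reduced Gröbner basis is the canonical form of the ideal for this ordering.

f_1 = -a - 4b + 5, LT = a.
f_2 = 3ac - ⅔a - 4bc - 11c² + 38/3, LT = ac.

S(f_1,f_2): lcm = ac. S = 2/9a + 16/3bc + 11/3c² - 5c - 38/9.
  leading term a: subtract (-2/9)·f_1 from 2/9a + 16/3bc + 11/3c² - 5c - 38/9 → 16/3bc - 8/9b + 11/3c² - 5c - 28/9
  leading term bc: no divisor's leading term divides it; move 16/3bc to the remainder.
  leading term b: no divisor's leading term divides it; move -8/9b to the remainder.
  leading term c²: no divisor's leading term divides it; move 11/3c² to the remainder.
  leading term c: no divisor's leading term divides it; move -5c to the remainder.
  leading term 1: no divisor's leading term divides it; move -28/9 to the remainder.
  remainder 16/3bc - 8/9b + 11/3c² - 5c - 28/9 ≠ 0; add g_3 = 16/3bc - 8/9b + 11/3c² - 5c - 28/9 to the basis.

The other S-polynomials (S(f_1,g_3), S(f_2,g_3)) all reduce to 0 modulo the current basis, so we have a Gröbner basis.
Inter-reduce: drop elements whose leading term is divisible by another's, tail-reduce, and make monic.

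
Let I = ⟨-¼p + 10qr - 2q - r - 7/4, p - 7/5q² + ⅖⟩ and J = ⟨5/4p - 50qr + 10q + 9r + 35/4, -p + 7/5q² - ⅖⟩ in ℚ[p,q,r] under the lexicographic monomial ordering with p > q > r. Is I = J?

For a fixed monomial order, each ideal has a unique reduced Gröbner basis; comparing bases decides equality.
Buchberger on the first generating set:
f_1 = -¼p + 10qr - 2q - r - 7/4, LT = p.
f_2 = p - 7/5q² + ⅖, LT = p.

S(f_1,f_2): lcm = p. S = 7/5q² - 40qr + 8q + 4r + 33/5.
  reduce S modulo (f_1, f_2):
  remainder 7/5q² - 40qr + 8q + 4r + 33/5 ≠ 0; add g_3 = 7/5q² - 40qr + 8q + 4r + 33/5 to the basis.

The other S-polynomials (S(f_1,g_3), S(f_2,g_3)) all reduce to 0 modulo the current basis, so we have a Gröbner basis.
Inter-reduce: drop elements whose leading term is divisible by another's, tail-reduce, and make monic.
Reduced Gröbner basis: {p - 40qr + 8q + 4r + 7, q² - 200/7qr + 40/7q + 20/7r + 33/7}.

Buchberger on the second generating set:
h_1 = 5/4p - 50qr + 10q + 9r + 35/4, LT = p.
h_2 = -p + 7/5q² - ⅖, LT = p.

S(h_1,h_2): lcm = p. S = 7/5q² - 40qr + 8q + 36/5r + 33/5.
  reduce S modulo (h_1, h_2):
  remainder 7/5q² - 40qr + 8q + 36/5r + 33/5 ≠ 0; add k_3 = 7/5q² - 40qr + 8q + 36/5r + 33/5 to the basis.

The other S-polynomials (S(h_1,k_3), S(h_2,k_3)) all reduce to 0 modulo the current basis, so we have a Gröbner basis.
Inter-reduce: drop elements whose leading term is divisible by another's, tail-reduce, and make monic.
Reduced Gröbner basis: {p - 40qr + 8q + 36/5r + 7, q² - 200/7qr + 40/7q + 36/7r + 33/7}.

These differ, so the ideals are not equal.

No, the ideals differ.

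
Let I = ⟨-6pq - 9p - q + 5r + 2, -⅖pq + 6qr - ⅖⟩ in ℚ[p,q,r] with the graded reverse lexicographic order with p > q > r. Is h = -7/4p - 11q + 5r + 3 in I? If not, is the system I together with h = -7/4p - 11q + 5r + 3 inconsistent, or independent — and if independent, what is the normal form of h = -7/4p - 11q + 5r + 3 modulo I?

-7/4p - 11q + 5r + 3 is independent of I; its normal form modulo I is -7/4p - 11q + 5r + 3.

First compute the reduced Gröbner basis of I by Buchberger's algorithm.
f_1 = -6pq - 9p - q + 5r + 2, LT = pq.
f_2 = -⅖pq + 6qr - ⅖, LT = pq.

S(f_1,f_2): lcm = pq. S = 15qr + 3/2p + ⅙q - ⅚r - 4/3.
  leading term qr: no divisor's leading term divides it; move 15qr to the remainder.
  leading term p: no divisor's leading term divides it; move 3/2p to the remainder.
  leading term q: no divisor's leading term divides it; move ⅙q to the remainder.
  leading term r: no divisor's leading term divides it; move -⅚r to the remainder.
  leading term 1: no divisor's leading term divides it; move -4/3 to the remainder.
  remainder 15qr + 3/2p + ⅙q - ⅚r - 4/3 ≠ 0; add k_3 = 15qr + 3/2p + ⅙q - ⅚r - 4/3 to the basis.

S(f_1,k_3): lcm = pqr. S = -1/10p² - 1/90pq + 14/9pr + ⅙qr - ⅚r² + 4/45p - ⅓r.
  leading term p²: no divisor's leading term divides it; move -1/10p² to the remainder.
  leading term pq: subtract (1/540)·f_1 from -1/90pq + 14/9pr + ⅙qr - ⅚r² + 4/45p - ⅓r → 14/9pr + ⅙qr - ⅚r² + 19/180p + 1/540q - 37/108r - 1/270
  leading term pr: no divisor's leading term divides it; move 14/9pr to the remainder.
  leading term qr: subtract (1/90)·k_3 from ⅙qr - ⅚r² + 19/180p + 1/540q - 37/108r - 1/270 → -⅚r² + 4/45p - ⅓r + 1/90
  leading term r²: no divisor's leading term divides it; move -⅚r² to the remainder.
  leading term p: no divisor's leading term divides it; move 4/45p to the remainder.
  leading term r: no divisor's leading term divides it; move -⅓r to the remainder.
  leading term 1: no divisor's leading term divides it; move 1/90 to the remainder.
  remainder -1/10p² + 14/9pr - ⅚r² + 4/45p - ⅓r + 1/90 ≠ 0; add k_4 = -1/10p² + 14/9pr - ⅚r² + 4/45p - ⅓r + 1/90 to the basis.

The other S-polynomials (S(f_2,k_3), S(f_1,k_4), S(f_2,k_4), S(k_3,k_4)) all reduce to 0 modulo the current basis, so we have a Gröbner basis.
Inter-reduce: drop elements whose leading term is divisible by another's, tail-reduce, and make monic.
Reduced Gröbner basis: {p² - 140/9pr + 25/3r² - 8/9p + 10/3r - 1/9, pq + 3/2p + ⅙q - ⅚r - ⅓, qr + 1/10p + 1/90q - 1/18r - 4/45}.
Label its elements g_1 = p² - 140/9pr + 25/3r² - 8/9p + 10/3r - 1/9, g_2 = pq + 3/2p + ⅙q - ⅚r - ⅓, g_3 = qr + 1/10p + 1/90q - 1/18r - 4/45.

Reduce h = -7/4p - 11q + 5r + 3 modulo G:
  leading term p: no divisor's leading term divides it; move -7/4p to the remainder.
  leading term q: no divisor's leading term divides it; move -11q to the remainder.
  leading term r: no divisor's leading term divides it; move 5r to the remainder.
  leading term 1: no divisor's leading term divides it; move 3 to the remainder.
  normal form = -7/4p - 11q + 5r + 3.
The normal form is nonzero, so h ∉ I. Since h minus its normal form lies in I, I + (h) = I + (n) where n = -7/4p - 11q + 5r + 3; decide whether this ideal is the whole ring.
Run Buchberger on G together with n (pairs among the g_i already reduce to 0 since G is a Gröbner basis):
g_1 = p² - 140/9pr + 25/3r² - 8/9p + 10/3r - 1/9, LT = p².
g_2 = pq + 3/2p + ⅙q - ⅚r - ⅓, LT = pq.
g_3 = qr + 1/10p + 1/90q - 1/18r - 4/45, LT = qr.
n = -7/4p - 11q + 5r + 3, LT = p.

S(g_1,n): lcm = p². S = -44/7pq - 800/63pr + 25/3r² + 52/63p + 10/3r - 1/9.
  leading term pq: subtract (-44/7)·g_2 from -44/7pq - 800/63pr + 25/3r² + 52/63p + 10/3r - 1/9 → -800/63pr + 25/3r² + 646/63p + 22/21q - 40/21r - 139/63
  leading term pr: subtract (3200/441r)·n from -800/63pr + 25/3r² + 646/63p + 22/21q - 40/21r - 139/63 → 35200/441qr - 12325/441r² + 646/63p + 22/21q - 1160/49r - 139/63
  leading term qr: subtract (35200/441)·g_3 from 35200/441qr - 12325/441r² + 646/63p + 22/21q - 1160/49r - 139/63 → -12325/441r² + 334/147p + 638/3969q - 76360/3969r + 19403/3969
  leading term r²: no divisor's leading term divides it; move -12325/441r² to the remainder.
  leading term p: subtract (-1336/1029)·n from 334/147p + 638/3969q - 76360/3969r + 19403/3969 → -392326/27783q - 354160/27783r + 244037/27783
  leading term q: no divisor's leading term divides it; move -392326/27783q to the remainder.
  leading term r: no divisor's leading term divides it; move -354160/27783r to the remainder.
  leading term 1: no divisor's leading term divides it; move 244037/27783 to the remainder.
  remainder -12325/441r² - 392326/27783q - 354160/27783r + 244037/27783 ≠ 0; add m_5 = -12325/441r² - 392326/27783q - 354160/27783r + 244037/27783 to the basis.

S(g_2,n): lcm = pq. S = -44/7q² + 20/7qr + 3/2p + 79/42q - ⅚r - ⅓.
  leading term q²: no divisor's leading term divides it; move -44/7q² to the remainder.
  leading term qr: subtract (20/7)·g_3 from 20/7qr + 3/2p + 79/42q - ⅚r - ⅓ → 17/14p + 233/126q - 85/126r - 5/63
  leading term p: subtract (-34/49)·n from 17/14p + 233/126q - 85/126r - 5/63 → -5101/882q + 2465/882r + 883/441
  leading term q: no divisor's leading term divides it; move -5101/882q to the remainder.
  leading term r: no divisor's leading term divides it; move 2465/882r to the remainder.
  leading term 1: no divisor's leading term divides it; move 883/441 to the remainder.
  remainder -44/7q² - 5101/882q + 2465/882r + 883/441 ≠ 0; add m_6 = -44/7q² - 5101/882q + 2465/882r + 883/441 to the basis.

The other S-polynomials (S(g_1,g_2), S(g_1,g_3), S(g_2,g_3), S(g_3,n), S(g_1,m_5), S(g_2,m_5), S(g_3,m_5), S(n,m_5), S(g_1,m_6), S(g_2,m_6), S(g_3,m_6), S(n,m_6), S(m_5,m_6)) all reduce to 0 modulo the current basis, so we have a Gröbner basis.
Inter-reduce: drop elements whose leading term is divisible by another's, tail-reduce, and make monic.
Reduced Gröbner basis: {q² + 5101/5544q - 2465/5544r - 883/2772, qr - 389/630q + 29/126r + 26/315, r² + 23078/45675q + 70832/155295r - 244037/776475, p + 44/7q - 20/7r - 12/7}.
The reduced Gröbner basis of I + (h) is {q² + 5101/5544q - 2465/5544r - 883/2772, qr - 389/630q + 29/126r + 26/315, r² + 23078/45675q + 70832/155295r - 244037/776475, p + 44/7q - 20/7r - 12/7} ≠ {1}, a proper ideal, so the enlarged system stays consistent: h is independent of I, with normal form -7/4p - 11q + 5r + 3.

The remainder on division by a Gröbner basis is unique — it is the normal form.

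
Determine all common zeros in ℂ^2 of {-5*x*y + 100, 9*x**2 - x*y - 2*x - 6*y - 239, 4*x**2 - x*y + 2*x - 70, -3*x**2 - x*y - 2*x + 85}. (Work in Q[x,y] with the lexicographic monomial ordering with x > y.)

Compute a lex Gröbner basis by Buchberger's algorithm.
f_1 = -5*x*y + 100, LT = x*y.
f_2 = 9*x**2 - x*y - 2*x - 6*y - 239, LT = x**2.
f_3 = 4*x**2 - x*y + 2*x - 70, LT = x**2.
f_4 = -3*x**2 - x*y - 2*x + 85, LT = x**2.

S(f_1,f_2): lcm = x**2*y. S = 1/9*x*y**2 + 2/9*x*y - 20*x + 2/3*y**2 + 239/9*y.
  reduce S modulo (f_1, f_2, f_3, f_4):
  remainder -20*x + 2/3*y**2 + 259/9*y + 40/9 ≠ 0; add h_5 = -20*x + 2/3*y**2 + 259/9*y + 40/9 to the basis.

S(f_1,f_3): lcm = x**2*y. S = 1/4*x*y**2 - 1/2*x*y - 20*x + 35/2*y.
  reduce S modulo (f_1, f_2, f_3, f_4, h_5):
  remainder -2/3*y**2 - 113/18*y - 130/9 ≠ 0; add h_6 = -2/3*y**2 - 113/18*y - 130/9 to the basis.

S(f_1,f_4): lcm = x**2*y. S = -1/3*x*y**2 - 2/3*x*y - 20*x + 85/3*y.
  reduce S modulo (f_1, f_2, f_3, f_4, h_5, h_6):
  remainder -5/6*y - 10/3 ≠ 0; add h_7 = -5/6*y - 10/3 to the basis.

The other S-polynomials (S(f_2,f_3), S(f_2,f_4), S(f_3,f_4), S(f_1,h_5), S(f_2,h_5), S(f_3,h_5), S(f_4,h_5), S(f_1,h_6), S(f_2,h_6), S(f_3,h_6), S(f_4,h_6), S(h_5,h_6), S(f_1,h_7), S(f_2,h_7), S(f_3,h_7), S(f_4,h_7), S(h_5,h_7), S(h_6,h_7)) all reduce to 0 modulo the current basis, so we have a Gröbner basis.
Inter-reduce: drop elements whose leading term is divisible by another's, tail-reduce, and make monic.
Reduced Gröbner basis: {x + 5, y + 4}.

A lex Gröbner basis eliminates variables successively. Here y + 4 depends only on y, with roots {-4}; lifting each root through the earlier basis elements recovers the full solutions.
  y = -4: the earlier basis element becomes x + 5 = 0, giving x = -5 — point (-5, -4).

{(-5, -4)}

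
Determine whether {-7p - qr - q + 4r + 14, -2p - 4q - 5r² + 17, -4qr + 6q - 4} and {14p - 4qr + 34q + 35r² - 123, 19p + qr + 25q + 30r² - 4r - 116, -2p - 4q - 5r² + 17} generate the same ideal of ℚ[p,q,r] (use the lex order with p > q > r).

Yes, the ideals are equal.

Equality of ideals is decidable: compute both reduced Gröbner bases (unique for the ordering) and check whether they agree.
Buchberger on the first generating set:
f_1 = -7p - qr - q + 4r + 14, LT = p.
f_2 = -2p - 4q - 5r² + 17, LT = p.
f_3 = -4qr + 6q - 4, LT = qr.

S(f_1,f_2): lcm = p. S = 1/7qr - 13/7q - 5/2r² - 4/7r + 13/2.
  leading term qr: subtract (-1/28)·f_3 from 1/7qr - 13/7q - 5/2r² - 4/7r + 13/2 → -23/14q - 5/2r² - 4/7r + 89/14
  leading term q: no divisor's leading term divides it; move -23/14q to the remainder.
  leading term r²: no divisor's leading term divides it; move -5/2r² to the remainder.
  leading term r: no divisor's leading term divides it; move -4/7r to the remainder.
  leading term 1: no divisor's leading term divides it; move 89/14 to the remainder.
  remainder -23/14q - 5/2r² - 4/7r + 89/14 ≠ 0; add g_4 = -23/14q - 5/2r² - 4/7r + 89/14 to the basis.

S(f_3,g_4): lcm = qr. S = -3/2q - 35/23r³ - 8/23r² + 89/23r + 1.
  leading term q: subtract (21/23)·g_4 from -3/2q - 35/23r³ - 8/23r² + 89/23r + 1 → -35/23r³ + 89/46r² + 101/23r - 221/46
  leading term r³: no divisor's leading term divides it; move -35/23r³ to the remainder.
  leading term r²: no divisor's leading term divides it; move 89/46r² to the remainder.
  leading term r: no divisor's leading term divides it; move 101/23r to the remainder.
  leading term 1: no divisor's leading term divides it; move -221/46 to the remainder.
  remainder -35/23r³ + 89/46r² + 101/23r - 221/46 ≠ 0; add g_5 = -35/23r³ + 89/46r² + 101/23r - 221/46 to the basis.

The other S-polynomials (S(f_1,f_3), S(f_2,f_3), S(f_1,g_4), S(f_2,g_4), S(f_1,g_5), S(f_2,g_5), S(f_3,g_5), S(g_4,g_5)) all reduce to 0 modulo the current basis, so we have a Gröbner basis.
Inter-reduce: drop elements whose leading term is divisible by another's, tail-reduce, and make monic.
Reduced Gröbner basis: {p - 25/46r² - 16/23r - 35/46, q + 35/23r² + 8/23r - 89/23, r³ - 89/70r² - 101/35r + 221/70}.

Buchberger on the second generating set:
h_1 = 14p - 4qr + 34q + 35r² - 123, LT = p.
h_2 = 19p + qr + 25q + 30r² - 4r - 116, LT = p.
h_3 = -2p - 4q - 5r² + 17, LT = p.

S(h_1,h_2): lcm = p. S = -45/133qr + 148/133q + 35/38r² + 4/19r - 713/266.
  leading term qr: no divisor's leading term divides it; move -45/133qr to the remainder.
  leading term q: no divisor's leading term divides it; move 148/133q to the remainder.
  leading term r²: no divisor's leading term divides it; move 35/38r² to the remainder.
  leading term r: no divisor's leading term divides it; move 4/19r to the remainder.
  leading term 1: no divisor's leading term divides it; move -713/266 to the remainder.
  remainder -45/133qr + 148/133q + 35/38r² + 4/19r - 713/266 ≠ 0; add k_4 = -45/133qr + 148/133q + 35/38r² + 4/19r - 713/266 to the basis.

S(h_1,h_3): lcm = p. S = -2/7qr + 3/7q - 2/7.
  leading term qr: subtract (38/45)·k_4 from -2/7qr + 3/7q - 2/7 → -23/45q - 7/9r² - 8/45r + 89/45
  leading term q: no divisor's leading term divides it; move -23/45q to the remainder.
  leading term r²: no divisor's leading term divides it; move -7/9r² to the remainder.
  leading term r: no divisor's leading term divides it; move -8/45r to the remainder.
  leading term 1: no divisor's leading term divides it; move 89/45 to the remainder.
  remainder -23/45q - 7/9r² - 8/45r + 89/45 ≠ 0; add k_5 = -23/45q - 7/9r² - 8/45r + 89/45 to the basis.

S(k_4,k_5): lcm = qr. S = -148/45q - 35/23r³ - 1271/414r² + 3361/1035r + 713/90.
  leading term q: subtract (148/23)·k_5 from -148/45q - 35/23r³ - 1271/414r² + 3361/1035r + 713/90 → -35/23r³ + 89/46r² + 101/23r - 221/46
  leading term r³: no divisor's leading term divides it; move -35/23r³ to the remainder.
  leading term r²: no divisor's leading term divides it; move 89/46r² to the remainder.
  leading term r: no divisor's leading term divides it; move 101/23r to the remainder.
  leading term 1: no divisor's leading term divides it; move -221/46 to the remainder.
  remainder -35/23r³ + 89/46r² + 101/23r - 221/46 ≠ 0; add k_6 = -35/23r³ + 89/46r² + 101/23r - 221/46 to the basis.

The other S-polynomials (S(h_2,h_3), S(h_1,k_4), S(h_2,k_4), S(h_3,k_4), S(h_1,k_5), S(h_2,k_5), S(h_3,k_5), S(h_1,k_6), S(h_2,k_6), S(h_3,k_6), S(k_4,k_6), S(k_5,k_6)) all reduce to 0 modulo the current basis, so we have a Gröbner basis.
Inter-reduce: drop elements whose leading term is divisible by another's, tail-reduce, and make monic.
Reduced Gröbner basis: {p - 25/46r² - 16/23r - 35/46, q + 35/23r² + 8/23r - 89/23, r³ - 89/70r² - 101/35r + 221/70}.

The two bases agree; hence the ideals are identical.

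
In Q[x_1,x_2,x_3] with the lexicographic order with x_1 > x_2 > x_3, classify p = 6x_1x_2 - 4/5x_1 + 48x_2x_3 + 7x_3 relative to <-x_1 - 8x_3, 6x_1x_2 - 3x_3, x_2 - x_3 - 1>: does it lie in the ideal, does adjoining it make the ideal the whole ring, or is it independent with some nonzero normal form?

First compute the reduced Gröbner basis of I by Buchberger's algorithm.
f_1 = -x_1 - 8x_3, LT = x_1.
f_2 = 6x_1x_2 - 3x_3, LT = x_1x_2.
f_3 = x_2 - x_3 - 1, LT = x_2.

S(f_1,f_2): lcm = x_1x_2. S = 8x_2x_3 + 1/2x_3.
  leading term x_2x_3: subtract (8x_3)·f_3 from 8x_2x_3 + 1/2x_3 → 8x_3^2 + 17/2x_3
  leading term x_3^2: no divisor's leading term divides it; move 8x_3^2 to the remainder.
  leading term x_3: no divisor's leading term divides it; move 17/2x_3 to the remainder.
  remainder 8x_3^2 + 17/2x_3 ≠ 0; add h_4 = 8x_3^2 + 17/2x_3 to the basis.

The other S-polynomials (S(f_1,f_3), S(f_2,f_3), S(f_1,h_4), S(f_2,h_4), S(f_3,h_4)) all reduce to 0 modulo the current basis, so we have a Gröbner basis.
Inter-reduce: drop elements whose leading term is divisible by another's, tail-reduce, and make monic.
Reduced Gröbner basis: {x_1 + 8x_3, x_2 - x_3 - 1, x_3^2 + 17/16x_3}.
Label its elements g_1 = x_1 + 8x_3, g_2 = x_2 - x_3 - 1, g_3 = x_3^2 + 17/16x_3.

Reduce p = 6x_1x_2 - 4/5x_1 + 48x_2x_3 + 7x_3 modulo G:
  leading term x_1x_2: subtract (6x_2)·g_1 from 6x_1x_2 - 4/5x_1 + 48x_2x_3 + 7x_3 → -4/5x_1 + 7x_3
  leading term x_1: subtract (-4/5)·g_1 from -4/5x_1 + 7x_3 → 67/5x_3
  leading term x_3: no divisor's leading term divides it; move 67/5x_3 to the remainder.
  normal form = 67/5x_3.
The normal form is nonzero, so p ∉ I. Since p minus its normal form lies in I, I + (p) = I + (r) where r = 67/5x_3; decide whether this ideal is the whole ring.
Run Buchberger on G together with r (pairs among the g_i already reduce to 0 since G is a Gröbner basis):
g_1 = x_1 + 8x_3, LT = x_1.
g_2 = x_2 - x_3 - 1, LT = x_2.
g_3 = x_3^2 + 17/16x_3, LT = x_3^2.
r = 67/5x_3, LT = x_3.

The S-polynomials (S(g_1,g_2), S(g_1,g_3), S(g_1,r), S(g_2,g_3), S(g_2,r), S(g_3,r)) all reduce to 0 modulo the current basis, so we have a Gröbner basis.
Inter-reduce: drop elements whose leading term is divisible by another's, tail-reduce, and make monic.
Reduced Gröbner basis: {x_1, x_2 - 1, x_3}.
The reduced Gröbner basis of I + (p) is {x_1, x_2 - 1, x_3} ≠ {1}, a proper ideal, so the enlarged system stays consistent: p is independent of I, with normal form 67/5x_3.

6x_1x_2 - 4/5x_1 + 48x_2x_3 + 7x_3 is independent of I; its normal form modulo I is 67/5x_3.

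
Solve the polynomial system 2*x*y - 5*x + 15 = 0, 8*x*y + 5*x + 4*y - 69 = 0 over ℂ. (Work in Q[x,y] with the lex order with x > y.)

Compute a lex Gröbner basis by Buchberger's algorithm.
f_1 = 2*x*y - 5*x + 15, LT = x*y.
f_2 = 8*x*y + 5*x + 4*y - 69, LT = x*y.

S(f_1,f_2): lcm = x*y. S = -25/8*x - 1/2*y + 129/8.
  leading term x: no divisor's leading term divides it; move -25/8*x to the remainder.
  leading term y: no divisor's leading term divides it; move -1/2*y to the remainder.
  leading term 1: no divisor's leading term divides it; move 129/8 to the remainder.
  remainder -25/8*x - 1/2*y + 129/8 ≠ 0; add h_3 = -25/8*x - 1/2*y + 129/8 to the basis.

S(f_1,h_3): lcm = x*y. S = -5/2*x - 4/25*y**2 + 129/25*y + 15/2.
  leading term x: subtract (4/5)·h_3 from -5/2*x - 4/25*y**2 + 129/25*y + 15/2 → -4/25*y**2 + 139/25*y - 27/5
  leading term y**2: no divisor's leading term divides it; move -4/25*y**2 to the remainder.
  leading term y: no divisor's leading term divides it; move 139/25*y to the remainder.
  leading term 1: no divisor's leading term divides it; move -27/5 to the remainder.
  remainder -4/25*y**2 + 139/25*y - 27/5 ≠ 0; add h_4 = -4/25*y**2 + 139/25*y - 27/5 to the basis.

The other S-polynomials (S(f_2,h_3), S(f_1,h_4), S(f_2,h_4), S(h_3,h_4)) all reduce to 0 modulo the current basis, so we have a Gröbner basis.
Inter-reduce: drop elements whose leading term is divisible by another's, tail-reduce, and make monic.
Reduced Gröbner basis: {x + 4/25*y - 129/25, y**2 - 139/4*y + 135/4}.

The lex basis is triangular: the last element involves only y. Solving y**2 - 139/4*y + 135/4 = 0 gives y ∈ {1, 135/4}; substituting each value into the earlier elements determines the remaining variables.
  y = 1: the earlier basis element becomes x - 5 = 0, giving x = 5 — point (5, 1).
  y = 135/4: the earlier basis element becomes x + 6/25 = 0, giving x = -6/25 — point (-6/25, 135/4).
A lex Gröbner basis triangularizes the system, enabling back-substitution.

{(5, 1), (-6/25, 135/4)}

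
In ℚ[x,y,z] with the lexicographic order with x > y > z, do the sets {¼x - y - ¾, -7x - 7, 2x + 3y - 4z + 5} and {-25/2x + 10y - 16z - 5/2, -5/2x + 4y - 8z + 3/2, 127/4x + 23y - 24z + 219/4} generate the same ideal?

Yes, the ideals are equal.

For a fixed monomial order, each ideal has a unique reduced Gröbner basis; comparing bases decides equality.
Buchberger on the first generating set:
f_1 = ¼x - y - ¾, LT = x.
f_2 = -7x - 7, LT = x.
f_3 = 2x + 3y - 4z + 5, LT = x.

S(f_1,f_2): lcm = x. S = -4y - 4.
  reduce S modulo (f_1, f_2, f_3):
  remainder -4y - 4 ≠ 0; add g_4 = -4y - 4 to the basis.

S(f_1,f_3): lcm = x. S = -11/2y + 2z - 11/2.
  reduce S modulo (f_1, f_2, f_3, g_4):
  remainder 2z ≠ 0; add g_5 = 2z to the basis.

The other S-polynomials (S(f_2,f_3), S(f_1,g_4), S(f_2,g_4), S(f_3,g_4), S(f_1,g_5), S(f_2,g_5), S(f_3,g_5), S(g_4,g_5)) all reduce to 0 modulo the current basis, so we have a Gröbner basis.
Inter-reduce: drop elements whose leading term is divisible by another's, tail-reduce, and make monic.
Reduced Gröbner basis: {x + 1, y + 1, z}.

Buchberger on the second generating set:
h_1 = -25/2x + 10y - 16z - 5/2, LT = x.
h_2 = -5/2x + 4y - 8z + 3/2, LT = x.
h_3 = 127/4x + 23y - 24z + 219/4, LT = x.

S(h_1,h_2): lcm = x. S = ⅘y - 48/25z + ⅘.
  reduce S modulo (h_1, h_2, h_3):
  remainder ⅘y - 48/25z + ⅘ ≠ 0; add k_4 = ⅘y - 48/25z + ⅘ to the basis.

S(h_1,h_3): lcm = x. S = -968/635y + 6464/3175z - 968/635.
  reduce S modulo (h_1, h_2, h_3, k_4):
  remainder -5152/3175z ≠ 0; add k_5 = -5152/3175z to the basis.

The other S-polynomials (S(h_2,h_3), S(h_1,k_4), S(h_2,k_4), S(h_3,k_4), S(h_1,k_5), S(h_2,k_5), S(h_3,k_5), S(k_4,k_5)) all reduce to 0 modulo the current basis, so we have a Gröbner basis.
Inter-reduce: drop elements whose leading term is divisible by another's, tail-reduce, and make monic.
Reduced Gröbner basis: {x + 1, y + 1, z}.

Same reduced basis, so the two generating sets span the same ideal.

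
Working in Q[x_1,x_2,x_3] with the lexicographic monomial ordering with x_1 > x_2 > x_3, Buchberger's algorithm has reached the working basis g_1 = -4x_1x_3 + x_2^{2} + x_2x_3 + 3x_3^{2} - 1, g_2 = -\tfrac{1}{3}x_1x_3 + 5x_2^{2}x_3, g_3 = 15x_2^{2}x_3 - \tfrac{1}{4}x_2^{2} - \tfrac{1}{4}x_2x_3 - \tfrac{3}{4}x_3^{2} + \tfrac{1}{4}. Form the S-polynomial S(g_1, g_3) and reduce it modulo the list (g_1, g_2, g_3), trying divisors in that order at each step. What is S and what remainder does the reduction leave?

S(g_1, g_3) = \tfrac{1}{60}x_1x_2^{2} + \tfrac{1}{60}x_1x_2x_3 + \tfrac{1}{20}x_1x_3^{2} - \tfrac{1}{60}x_1 - \tfrac{1}{4}x_2^{4} - \tfrac{1}{4}x_2^{3}x_3 - \tfrac{3}{4}x_2^{2}x_3^{2} + \tfrac{1}{4}x_2^{2}; remainder on division = \tfrac{1}{60}x_1x_2^{2} - \tfrac{1}{60}x_1 - \tfrac{1}{4}x_2^{4} + \tfrac{1}{4}x_2^{2}.

lcm(LM(g_1), LM(g_3)) = x_1x_2^{2}x_3.
S = (lcm/LT(g_1))·g_1 − (lcm/LT(g_3))·g_3 = \tfrac{1}{60}x_1x_2^{2} + \tfrac{1}{60}x_1x_2x_3 + \tfrac{1}{20}x_1x_3^{2} - \tfrac{1}{60}x_1 - \tfrac{1}{4}x_2^{4} - \tfrac{1}{4}x_2^{3}x_3 - \tfrac{3}{4}x_2^{2}x_3^{2} + \tfrac{1}{4}x_2^{2}.
Reduce S modulo (g_1, g_2, g_3) in that order:
  leading term x_1x_2^{2}: no divisor's leading term divides it; move \tfrac{1}{60}x_1x_2^{2} to the remainder.
  leading term x_1x_2x_3: subtract (-\tfrac{1}{240}x_2)·g_1 from \tfrac{1}{60}x_1x_2x_3 + \tfrac{1}{20}x_1x_3^{2} - \tfrac{1}{60}x_1 - \tfrac{1}{4}x_2^{4} - \tfrac{1}{4}x_2^{3}x_3 - \tfrac{3}{4}x_2^{2}x_3^{2} + \tfrac{1}{4}x_2^{2} → \tfrac{1}{20}x_1x_3^{2} - \tfrac{1}{60}x_1 - \tfrac{1}{4}x_2^{4} - \tfrac{1}{4}x_2^{3}x_3 + \tfrac{1}{240}x_2^{3} - \tfrac{3}{4}x_2^{2}x_3^{2} + \tfrac{1}{240}x_2^{2}x_3 + \tfrac{1}{4}x_2^{2} + \tfrac{1}{80}x_2x_3^{2} - \tfrac{1}{240}x_2
  leading term x_1x_3^{2}: subtract (-\tfrac{1}{80}x_3)·g_1 from \tfrac{1}{20}x_1x_3^{2} - \tfrac{1}{60}x_1 - \tfrac{1}{4}x_2^{4} - \tfrac{1}{4}x_2^{3}x_3 + \tfrac{1}{240}x_2^{3} - \tfrac{3}{4}x_2^{2}x_3^{2} + \tfrac{1}{240}x_2^{2}x_3 + \tfrac{1}{4}x_2^{2} + \tfrac{1}{80}x_2x_3^{2} - \tfrac{1}{240}x_2 → -\tfrac{1}{60}x_1 - \tfrac{1}{4}x_2^{4} - \tfrac{1}{4}x_2^{3}x_3 + \tfrac{1}{240}x_2^{3} - \tfrac{3}{4}x_2^{2}x_3^{2} + \tfrac{1}{60}x_2^{2}x_3 + \tfrac{1}{4}x_2^{2} + \tfrac{1}{40}x_2x_3^{2} - \tfrac{1}{240}x_2 + \tfrac{3}{80}x_3^{3} - \tfrac{1}{80}x_3
  leading term x_1: no divisor's leading term divides it; move -\tfrac{1}{60}x_1 to the remainder.
  leading term x_2^{4}: no divisor's leading term divides it; move -\tfrac{1}{4}x_2^{4} to the remainder.
  leading term x_2^{3}x_3: subtract (-\tfrac{1}{60}x_2)·g_3 from -\tfrac{1}{4}x_2^{3}x_3 + \tfrac{1}{240}x_2^{3} - \tfrac{3}{4}x_2^{2}x_3^{2} + \tfrac{1}{60}x_2^{2}x_3 + \tfrac{1}{4}x_2^{2} + \tfrac{1}{40}x_2x_3^{2} - \tfrac{1}{240}x_2 + \tfrac{3}{80}x_3^{3} - \tfrac{1}{80}x_3 → -\tfrac{3}{4}x_2^{2}x_3^{2} + \tfrac{1}{80}x_2^{2}x_3 + \tfrac{1}{4}x_2^{2} + \tfrac{1}{80}x_2x_3^{2} + \tfrac{3}{80}x_3^{3} - \tfrac{1}{80}x_3
  leading term x_2^{2}x_3^{2}: subtract (-\tfrac{1}{20}x_3)·g_3 from -\tfrac{3}{4}x_2^{2}x_3^{2} + \tfrac{1}{80}x_2^{2}x_3 + \tfrac{1}{4}x_2^{2} + \tfrac{1}{80}x_2x_3^{2} + \tfrac{3}{80}x_3^{3} - \tfrac{1}{80}x_3 → \tfrac{1}{4}x_2^{2}
  leading term x_2^{2}: no divisor's leading term divides it; move \tfrac{1}{4}x_2^{2} to the remainder.
The remainder \tfrac{1}{60}x_1x_2^{2} - \tfrac{1}{60}x_1 - \tfrac{1}{4}x_2^{4} + \tfrac{1}{4}x_2^{2} is nonzero, so it would be added as the next basis element.
An S-polynomial is built so that the two leading terms cancel; whether anything survives reduction is exactly the Gröbner-basis criterion.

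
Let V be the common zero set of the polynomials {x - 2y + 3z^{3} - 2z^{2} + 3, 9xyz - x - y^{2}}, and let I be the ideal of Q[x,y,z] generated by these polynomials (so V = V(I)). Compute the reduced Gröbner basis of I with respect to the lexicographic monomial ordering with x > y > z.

f_1 = x - 2y + 3z^{3} - 2z^{2} + 3, LT = x.
f_2 = 9xyz - x - y^{2}, LT = xyz.

S(f_1,f_2): lcm = xyz. S = \tfrac{1}{9}x - 2y^{2}z + \tfrac{1}{9}y^{2} + 3yz^{4} - 2yz^{3} + 3yz.
  reduce S modulo (f_1, f_2):
  remainder -2y^{2}z + \tfrac{1}{9}y^{2} + 3yz^{4} - 2yz^{3} + 3yz + \tfrac{2}{9}y - \tfrac{1}{3}z^{3} + \tfrac{2}{9}z^{2} - \tfrac{1}{3} ≠ 0; add g_3 = -2y^{2}z + \tfrac{1}{9}y^{2} + 3yz^{4} - 2yz^{3} + 3yz + \tfrac{2}{9}y - \tfrac{1}{3}z^{3} + \tfrac{2}{9}z^{2} - \tfrac{1}{3} to the basis.

The other S-polynomials (S(f_1,g_3), S(f_2,g_3)) all reduce to 0 modulo the current basis, so we have a Gröbner basis.
Inter-reduce: drop elements whose leading term is divisible by another's, tail-reduce, and make monic.

G = {x - 2y + 3z^{3} - 2z^{2} + 3, y^{2}z - \tfrac{1}{18}y^{2} - \tfrac{3}{2}yz^{4} + yz^{3} - \tfrac{3}{2}yz - \tfrac{1}{9}y + \tfrac{1}{6}z^{3} - \tfrac{1}{9}z^{2} + \tfrac{1}{6}}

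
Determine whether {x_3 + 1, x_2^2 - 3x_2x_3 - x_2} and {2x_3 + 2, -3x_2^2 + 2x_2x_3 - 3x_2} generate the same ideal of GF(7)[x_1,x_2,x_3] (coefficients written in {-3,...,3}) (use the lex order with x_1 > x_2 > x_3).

Two ideals are equal iff their reduced Gröbner bases coincide (the reduced basis is unique for a fixed ordering).
Buchberger on the first generating set:
f_1 = x_3 + 1, LT = x_3.
f_2 = x_2^2 - 3x_2x_3 - x_2, LT = x_2^2.

S(f_1,f_2): leading monomials are coprime, so the S-polynomial reduces to 0 (Buchberger's first criterion).
Every S-polynomial of the final basis reduces to 0, so we have a Gröbner basis.
Inter-reduce: drop elements whose leading term is divisible by another's, tail-reduce, and make monic.
Reduced Gröbner basis: {x_2^2 + 2x_2, x_3 + 1}.

Buchberger on the second generating set:
h_1 = 2x_3 + 2, LT = x_3.
h_2 = -3x_2^2 + 2x_2x_3 - 3x_2, LT = x_2^2.

S(h_1,h_2): leading monomials are coprime, so the S-polynomial reduces to 0 (Buchberger's first criterion).
Every S-polynomial of the final basis reduces to 0, so we have a Gröbner basis.
Inter-reduce: drop elements whose leading term is divisible by another's, tail-reduce, and make monic.
Reduced Gröbner basis: {x_2^2 - 3x_2, x_3 + 1}.

These differ, so the ideals are not equal.
The choice of monomial ordering does not affect the verdict — as long as both bases are computed under the same ordering, their equality decides ideal equality.

No, the ideals differ.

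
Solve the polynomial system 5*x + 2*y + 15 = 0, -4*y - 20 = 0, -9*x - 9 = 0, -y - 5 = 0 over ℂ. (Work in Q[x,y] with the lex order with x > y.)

{(-1, -5)}

Compute a lex Gröbner basis by Buchberger's algorithm.
f_1 = 5*x + 2*y + 15, LT = x.
f_2 = -4*y - 20, LT = y.
f_3 = -9*x - 9, LT = x.
f_4 = -y - 5, LT = y.

S(f_1,f_2): leading monomials are coprime, so the S-polynomial reduces to 0 (Buchberger's first criterion).
S(f_1,f_3): lcm = x. S = 2/5*y + 2.
  leading term y: subtract (-1/10)·f_2 from 2/5*y + 2 → 0
  remainder 0.

S(f_1,f_4): leading monomials are coprime, so the S-polynomial reduces to 0 (Buchberger's first criterion).
S(f_2,f_3): leading monomials are coprime, so the S-polynomial reduces to 0 (Buchberger's first criterion).
S(f_2,f_4): lcm = y. S = 0.
  remainder 0.

S(f_3,f_4): leading monomials are coprime, so the S-polynomial reduces to 0 (Buchberger's first criterion).
Every S-polynomial of the final basis reduces to 0, so we have a Gröbner basis.
Inter-reduce: drop elements whose leading term is divisible by another's, tail-reduce, and make monic.
Reduced Gröbner basis: {x + 1, y + 5}.

The lex basis is triangular: the last element involves only y. Solving y + 5 = 0 gives y ∈ {-5}; substituting each value into the earlier elements determines the remaining variables.
  y = -5: the earlier basis element becomes x + 1 = 0, giving x = -1 — point (-1, -5).
Each listed point satisfies every original equation (direct substitution).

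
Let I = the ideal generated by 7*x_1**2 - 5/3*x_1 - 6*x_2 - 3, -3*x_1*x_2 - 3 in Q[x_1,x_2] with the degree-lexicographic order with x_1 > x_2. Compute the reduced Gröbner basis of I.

G = {x_1**2 - 5/21*x_1 - 6/7*x_2 - 3/7, x_1*x_2 + 1, x_2**2 + 7/6*x_1 + 1/2*x_2 - 5/18}

f_1 = 7*x_1**2 - 5/3*x_1 - 6*x_2 - 3, LT = x_1**2.
f_2 = -3*x_1*x_2 - 3, LT = x_1*x_2.

S(f_1,f_2): lcm = x_1**2*x_2. S = -5/21*x_1*x_2 - 6/7*x_2**2 - x_1 - 3/7*x_2.
  leading term x_1*x_2: subtract (5/63)·f_2 from -5/21*x_1*x_2 - 6/7*x_2**2 - x_1 - 3/7*x_2 → -6/7*x_2**2 - x_1 - 3/7*x_2 + 5/21
  leading term x_2**2: no divisor's leading term divides it; move -6/7*x_2**2 to the remainder.
  leading term x_1: no divisor's leading term divides it; move -x_1 to the remainder.
  leading term x_2: no divisor's leading term divides it; move -3/7*x_2 to the remainder.
  leading term 1: no divisor's leading term divides it; move 5/21 to the remainder.
  remainder -6/7*x_2**2 - x_1 - 3/7*x_2 + 5/21 ≠ 0; add g_3 = -6/7*x_2**2 - x_1 - 3/7*x_2 + 5/21 to the basis.

The other S-polynomials (S(f_1,g_3), S(f_2,g_3)) all reduce to 0 modulo the current basis, so we have a Gröbner basis.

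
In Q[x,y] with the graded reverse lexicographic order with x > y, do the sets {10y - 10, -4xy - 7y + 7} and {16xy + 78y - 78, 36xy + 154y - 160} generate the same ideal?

No, the ideals differ.

Since reduced Gröbner bases are canonical representatives of ideals under a given ordering, it suffices to compute and compare them.
Buchberger on the first generating set:
f_1 = 10y - 10, LT = y.
f_2 = -4xy - 7y + 7, LT = xy.

S(f_1,f_2): lcm = xy. S = -x - \tfrac{7}{4}y + \tfrac{7}{4}.
  leading term x: no divisor's leading term divides it; move -x to the remainder.
  leading term y: subtract (-\tfrac{7}{40})·f_1 from -\tfrac{7}{4}y + \tfrac{7}{4} → 0
  remainder -x ≠ 0; add g_3 = -x to the basis.

The other S-polynomials (S(f_1,g_3), S(f_2,g_3)) all reduce to 0 modulo the current basis, so we have a Gröbner basis.
Inter-reduce: drop elements whose leading term is divisible by another's, tail-reduce, and make monic.
Reduced Gröbner basis: {x, y - 1}.

Buchberger on the second generating set:
h_1 = 16xy + 78y - 78, LT = xy.
h_2 = 36xy + 154y - 160, LT = xy.

S(h_1,h_2): lcm = xy. S = \tfrac{43}{72}y - \tfrac{31}{72}.
  leading term y: no divisor's leading term divides it; move \tfrac{43}{72}y to the remainder.
  leading term 1: no divisor's leading term divides it; move -\tfrac{31}{72} to the remainder.
  remainder \tfrac{43}{72}y - \tfrac{31}{72} ≠ 0; add k_3 = \tfrac{43}{72}y - \tfrac{31}{72} to the basis.

S(h_1,k_3): lcm = xy. S = \tfrac{31}{43}x + \tfrac{39}{8}y - \tfrac{39}{8}.
  leading term x: no divisor's leading term divides it; move \tfrac{31}{43}x to the remainder.
  leading term y: subtract (\tfrac{351}{43})·k_3 from \tfrac{39}{8}y - \tfrac{39}{8} → -\tfrac{117}{86}
  leading term 1: no divisor's leading term divides it; move -\tfrac{117}{86} to the remainder.
  remainder \tfrac{31}{43}x - \tfrac{117}{86} ≠ 0; add k_4 = \tfrac{31}{43}x - \tfrac{117}{86} to the basis.

The other S-polynomials (S(h_2,k_3), S(h_1,k_4), S(h_2,k_4), S(k_3,k_4)) all reduce to 0 modulo the current basis, so we have a Gröbner basis.
Inter-reduce: drop elements whose leading term is divisible by another's, tail-reduce, and make monic.
Reduced Gröbner basis: {x - \tfrac{117}{62}, y - \tfrac{31}{43}}.

The bases are distinct; the ideals are different.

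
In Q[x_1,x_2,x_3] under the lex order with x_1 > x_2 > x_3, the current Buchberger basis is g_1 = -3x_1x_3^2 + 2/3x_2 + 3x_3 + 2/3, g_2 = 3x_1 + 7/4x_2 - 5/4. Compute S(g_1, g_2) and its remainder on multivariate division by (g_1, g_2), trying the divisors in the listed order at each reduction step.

S(g_1, g_2) = -7/12x_2x_3^2 - 2/9x_2 + 5/12x_3^2 - x_3 - 2/9; remainder on division = -7/12x_2x_3^2 - 2/9x_2 + 5/12x_3^2 - x_3 - 2/9.

lcm(LM(g_1), LM(g_2)) = x_1x_3^2.
S = (lcm/LT(g_1))·g_1 − (lcm/LT(g_2))·g_2 = -7/12x_2x_3^2 - 2/9x_2 + 5/12x_3^2 - x_3 - 2/9.
Reduce S modulo (g_1, g_2) in that order:
  leading term x_2x_3^2: no divisor's leading term divides it; move -7/12x_2x_3^2 to the remainder.
  leading term x_2: no divisor's leading term divides it; move -2/9x_2 to the remainder.
  leading term x_3^2: no divisor's leading term divides it; move 5/12x_3^2 to the remainder.
  leading term x_3: no divisor's leading term divides it; move -x_3 to the remainder.
  leading term 1: no divisor's leading term divides it; move -2/9 to the remainder.
The remainder -7/12x_2x_3^2 - 2/9x_2 + 5/12x_3^2 - x_3 - 2/9 is nonzero, so it would be added as the next basis element.
This is the inner loop of Buchberger's algorithm — each nonzero remainder becomes a new basis element.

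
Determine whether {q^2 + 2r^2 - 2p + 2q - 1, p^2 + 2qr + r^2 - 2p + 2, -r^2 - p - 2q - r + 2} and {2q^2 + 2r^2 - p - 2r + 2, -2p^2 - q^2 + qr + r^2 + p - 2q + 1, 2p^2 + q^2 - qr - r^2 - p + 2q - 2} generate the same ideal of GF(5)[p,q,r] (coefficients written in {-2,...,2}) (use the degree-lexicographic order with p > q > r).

Equality of ideals is decidable: compute both reduced Gröbner bases (unique for the ordering) and check whether they agree.
Buchberger on the first generating set:
f_1 = q^2 + 2r^2 - 2p + 2q - 1, LT = q^2.
f_2 = p^2 + 2qr + r^2 - 2p + 2, LT = p^2.
f_3 = -r^2 - p - 2q - r + 2, LT = r^2.

The S-polynomials (S(f_1,f_2), S(f_1,f_3), S(f_2,f_3)) all reduce to 0 modulo the current basis, so we have a Gröbner basis.
Inter-reduce: drop elements whose leading term is divisible by another's, tail-reduce, and make monic.
Reduced Gröbner basis: {p^2 + 2qr + 2p - 2q - r - 1, q^2 + p - 2q - 2r - 2, r^2 + p + 2q + r - 2}.

Buchberger on the second generating set:
h_1 = 2q^2 + 2r^2 - p - 2r + 2, LT = q^2.
h_2 = -2p^2 - q^2 + qr + r^2 + p - 2q + 1, LT = p^2.
h_3 = 2p^2 + q^2 - qr - r^2 - p + 2q - 2, LT = p^2.

S(h_2,h_3): lcm = p^2. S = -2.
  reduce S modulo (h_1, h_2, h_3):
  remainder -2 ≠ 0; add k_4 = -2 to the basis.

The other S-polynomials (S(h_1,h_2), S(h_1,h_3), S(h_1,k_4), S(h_2,k_4), S(h_3,k_4)) all reduce to 0 modulo the current basis, so we have a Gröbner basis.
Inter-reduce: drop elements whose leading term is divisible by another's, tail-reduce, and make monic.
Reduced Gröbner basis: {1}.

These differ, so the ideals are not equal.
The same test decides containment: I ⊆ J iff every generator of I reduces to 0 modulo a Gröbner basis of J.

No, the ideals differ.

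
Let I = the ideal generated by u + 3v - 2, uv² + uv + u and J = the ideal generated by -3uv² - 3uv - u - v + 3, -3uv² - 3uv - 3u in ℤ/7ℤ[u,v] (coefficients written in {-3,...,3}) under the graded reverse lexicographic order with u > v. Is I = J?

Yes, the ideals are equal.

For a fixed monomial order, each ideal has a unique reduced Gröbner basis; comparing bases decides equality.
Buchberger on the first generating set:
f_1 = u + 3v - 2, LT = u.
f_2 = uv² + uv + u, LT = uv².

S(f_1,f_2): lcm = uv². S = 3v³ - uv - 2v² - u.
  leading term v³: no divisor's leading term divides it; move 3v³ to the remainder.
  leading term uv: subtract (-v)·f_1 from -uv - 2v² - u → v² - u - 2v
  leading term v²: no divisor's leading term divides it; move v² to the remainder.
  leading term u: subtract (-1)·f_1 from -u - 2v → v - 2
  leading term v: no divisor's leading term divides it; move v to the remainder.
  leading term 1: no divisor's leading term divides it; move -2 to the remainder.
  remainder 3v³ + v² + v - 2 ≠ 0; add g_3 = 3v³ + v² + v - 2 to the basis.

The other S-polynomials (S(f_1,g_3), S(f_2,g_3)) all reduce to 0 modulo the current basis, so we have a Gröbner basis.
Inter-reduce: drop elements whose leading term is divisible by another's, tail-reduce, and make monic.
Reduced Gröbner basis: {v³ - 2v² - 2v - 3, u + 3v - 2}.

Buchberger on the second generating set:
h_1 = -3uv² - 3uv - u - v + 3, LT = uv².
h_2 = -3uv² - 3uv - 3u, LT = uv².

S(h_1,h_2): lcm = uv². S = -3u - 2v - 1.
  leading term u: no divisor's leading term divides it; move -3u to the remainder.
  leading term v: no divisor's leading term divides it; move -2v to the remainder.
  leading term 1: no divisor's leading term divides it; move -1 to the remainder.
  remainder -3u - 2v - 1 ≠ 0; add k_3 = -3u - 2v - 1 to the basis.

S(h_1,k_3): lcm = uv². S = -3v³ + uv + 2v² - 2u - 2v - 1.
  leading term v³: no divisor's leading term divides it; move -3v³ to the remainder.
  leading term uv: subtract (2v)·k_3 from uv + 2v² - 2u - 2v - 1 → -v² - 2u - 1
  leading term v²: no divisor's leading term divides it; move -v² to the remainder.
  leading term u: subtract (3)·k_3 from -2u - 1 → -v + 2
  leading term v: no divisor's leading term divides it; move -v to the remainder.
  leading term 1: no divisor's leading term divides it; move 2 to the remainder.
  remainder -3v³ - v² - v + 2 ≠ 0; add k_4 = -3v³ - v² - v + 2 to the basis.

The other S-polynomials (S(h_2,k_3), S(h_1,k_4), S(h_2,k_4), S(k_3,k_4)) all reduce to 0 modulo the current basis, so we have a Gröbner basis.
Inter-reduce: drop elements whose leading term is divisible by another's, tail-reduce, and make monic.
Reduced Gröbner basis: {v³ - 2v² - 2v - 3, u + 3v - 2}.

Same reduced basis, so the two generating sets span the same ideal.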